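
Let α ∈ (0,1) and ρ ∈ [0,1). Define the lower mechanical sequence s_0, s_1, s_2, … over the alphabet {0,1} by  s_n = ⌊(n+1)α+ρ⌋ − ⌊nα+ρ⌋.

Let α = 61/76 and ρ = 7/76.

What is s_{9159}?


1

(n+1)α + ρ = (9160·61 + 7) / 76 = 558767/76
nα + ρ     = (9159·61 + 7) / 76 = 558706/76
⌊558767/76⌋ = 7352,  ⌊558706/76⌋ = 7351
s_{9159} = 7352 − 7351 = 1


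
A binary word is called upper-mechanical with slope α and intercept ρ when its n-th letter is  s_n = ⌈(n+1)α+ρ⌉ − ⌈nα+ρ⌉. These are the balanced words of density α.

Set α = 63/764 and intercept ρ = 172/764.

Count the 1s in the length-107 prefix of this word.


#1s = Σ_{n=0}^{106} s_n = Σ_{n=0}^{106} (⌈(n+1)α+ρ⌉ − ⌈nα+ρ⌉)
the sum telescopes: every ⌈nα+ρ⌉ with 0 < n < 107 appears once with + and once with −, leaving ⌈107α+ρ⌉ − ⌈0·α+ρ⌉
107α + ρ = (107·63 + 172) / 764 = 6913/764
ρ = 172/764
⌈6913/764⌉ = 10,  ⌈172/764⌉ = 1
#1s = 10 − 1 = 9

9


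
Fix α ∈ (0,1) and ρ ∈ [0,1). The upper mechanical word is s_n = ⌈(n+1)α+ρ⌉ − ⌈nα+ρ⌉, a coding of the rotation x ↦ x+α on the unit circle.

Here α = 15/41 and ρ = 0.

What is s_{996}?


0

(n+1)α + ρ = (997·15) / 41 = 14955/41
nα + ρ     = (996·15) / 41 = 14940/41
⌈14955/41⌉ = 365,  ⌈14940/41⌉ = 365
s_{996} = 365 − 365 = 0


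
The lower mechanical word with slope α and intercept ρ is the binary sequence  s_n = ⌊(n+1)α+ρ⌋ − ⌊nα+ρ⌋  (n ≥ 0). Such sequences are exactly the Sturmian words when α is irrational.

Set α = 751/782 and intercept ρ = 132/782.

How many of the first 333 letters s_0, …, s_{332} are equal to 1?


#1s = Σ_{n=0}^{332} s_n = Σ_{n=0}^{332} (⌊(n+1)α+ρ⌋ − ⌊nα+ρ⌋)
the sum telescopes: every ⌊nα+ρ⌋ with 0 < n < 333 appears once with + and once with −, leaving ⌊333α+ρ⌋ − ⌊0·α+ρ⌋
333α + ρ = (333·751 + 132) / 782 = 250215/782
ρ = 132/782
⌊250215/782⌋ = 319,  ⌊132/782⌋ = 0
#1s = 319 − 0 = 319

319


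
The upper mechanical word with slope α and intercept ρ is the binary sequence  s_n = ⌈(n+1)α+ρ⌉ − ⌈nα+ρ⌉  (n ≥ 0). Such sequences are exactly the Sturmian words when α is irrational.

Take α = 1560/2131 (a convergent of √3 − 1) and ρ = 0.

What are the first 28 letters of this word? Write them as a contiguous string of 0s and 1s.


n=0: ⌈(1·1560)/2131⌉ − ⌈(0·1560)/2131⌉ = ⌈1560/2131⌉ − ⌈0/2131⌉ = 1 − 0 = 1
n=1: ⌈(2·1560)/2131⌉ − ⌈(1·1560)/2131⌉ = ⌈3120/2131⌉ − ⌈1560/2131⌉ = 2 − 1 = 1
n=2: ⌈(3·1560)/2131⌉ − ⌈(2·1560)/2131⌉ = ⌈4680/2131⌉ − ⌈3120/2131⌉ = 3 − 2 = 1
n=3: ⌈(4·1560)/2131⌉ − ⌈(3·1560)/2131⌉ = ⌈6240/2131⌉ − ⌈4680/2131⌉ = 3 − 3 = 0
n=4: ⌈(5·1560)/2131⌉ − ⌈(4·1560)/2131⌉ = ⌈7800/2131⌉ − ⌈6240/2131⌉ = 4 − 3 = 1
n=5: ⌈(6·1560)/2131⌉ − ⌈(5·1560)/2131⌉ = ⌈9360/2131⌉ − ⌈7800/2131⌉ = 5 − 4 = 1
n=6: ⌈(7·1560)/2131⌉ − ⌈(6·1560)/2131⌉ = ⌈10920/2131⌉ − ⌈9360/2131⌉ = 6 − 5 = 1
n=7: ⌈(8·1560)/2131⌉ − ⌈(7·1560)/2131⌉ = ⌈12480/2131⌉ − ⌈10920/2131⌉ = 6 − 6 = 0
n=8: ⌈(9·1560)/2131⌉ − ⌈(8·1560)/2131⌉ = ⌈14040/2131⌉ − ⌈12480/2131⌉ = 7 − 6 = 1
n=9: ⌈(10·1560)/2131⌉ − ⌈(9·1560)/2131⌉ = ⌈15600/2131⌉ − ⌈14040/2131⌉ = 8 − 7 = 1
n=10: ⌈(11·1560)/2131⌉ − ⌈(10·1560)/2131⌉ = ⌈17160/2131⌉ − ⌈15600/2131⌉ = 9 − 8 = 1
n=11: ⌈(12·1560)/2131⌉ − ⌈(11·1560)/2131⌉ = ⌈18720/2131⌉ − ⌈17160/2131⌉ = 9 − 9 = 0
n=12: ⌈(13·1560)/2131⌉ − ⌈(12·1560)/2131⌉ = ⌈20280/2131⌉ − ⌈18720/2131⌉ = 10 − 9 = 1
n=13: ⌈(14·1560)/2131⌉ − ⌈(13·1560)/2131⌉ = ⌈21840/2131⌉ − ⌈20280/2131⌉ = 11 − 10 = 1
n=14: ⌈(15·1560)/2131⌉ − ⌈(14·1560)/2131⌉ = ⌈23400/2131⌉ − ⌈21840/2131⌉ = 11 − 11 = 0
n=15: ⌈(16·1560)/2131⌉ − ⌈(15·1560)/2131⌉ = ⌈24960/2131⌉ − ⌈23400/2131⌉ = 12 − 11 = 1
n=16: ⌈(17·1560)/2131⌉ − ⌈(16·1560)/2131⌉ = ⌈26520/2131⌉ − ⌈24960/2131⌉ = 13 − 12 = 1
n=17: ⌈(18·1560)/2131⌉ − ⌈(17·1560)/2131⌉ = ⌈28080/2131⌉ − ⌈26520/2131⌉ = 14 − 13 = 1
n=18: ⌈(19·1560)/2131⌉ − ⌈(18·1560)/2131⌉ = ⌈29640/2131⌉ − ⌈28080/2131⌉ = 14 − 14 = 0
n=19: ⌈(20·1560)/2131⌉ − ⌈(19·1560)/2131⌉ = ⌈31200/2131⌉ − ⌈29640/2131⌉ = 15 − 14 = 1
n=20: ⌈(21·1560)/2131⌉ − ⌈(20·1560)/2131⌉ = ⌈32760/2131⌉ − ⌈31200/2131⌉ = 16 − 15 = 1
n=21: ⌈(22·1560)/2131⌉ − ⌈(21·1560)/2131⌉ = ⌈34320/2131⌉ − ⌈32760/2131⌉ = 17 − 16 = 1
n=22: ⌈(23·1560)/2131⌉ − ⌈(22·1560)/2131⌉ = ⌈35880/2131⌉ − ⌈34320/2131⌉ = 17 − 17 = 0
n=23: ⌈(24·1560)/2131⌉ − ⌈(23·1560)/2131⌉ = ⌈37440/2131⌉ − ⌈35880/2131⌉ = 18 − 17 = 1
n=24: ⌈(25·1560)/2131⌉ − ⌈(24·1560)/2131⌉ = ⌈39000/2131⌉ − ⌈37440/2131⌉ = 19 − 18 = 1
n=25: ⌈(26·1560)/2131⌉ − ⌈(25·1560)/2131⌉ = ⌈40560/2131⌉ − ⌈39000/2131⌉ = 20 − 19 = 1
n=26: ⌈(27·1560)/2131⌉ − ⌈(26·1560)/2131⌉ = ⌈42120/2131⌉ − ⌈40560/2131⌉ = 20 − 20 = 0
n=27: ⌈(28·1560)/2131⌉ − ⌈(27·1560)/2131⌉ = ⌈43680/2131⌉ − ⌈42120/2131⌉ = 21 − 20 = 1

1110111011101101110111011101


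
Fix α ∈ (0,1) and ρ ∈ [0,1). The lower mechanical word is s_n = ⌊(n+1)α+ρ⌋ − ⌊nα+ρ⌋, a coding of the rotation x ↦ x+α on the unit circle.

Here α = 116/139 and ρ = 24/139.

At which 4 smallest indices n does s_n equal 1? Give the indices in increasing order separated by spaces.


n=0: ⌊140/139⌋−⌊24/139⌋ = 1−0 = 1  ← one
n=1: ⌊256/139⌋−⌊140/139⌋ = 1−1 = 0
n=2: ⌊372/139⌋−⌊256/139⌋ = 2−1 = 1  ← one
n=3: ⌊488/139⌋−⌊372/139⌋ = 3−2 = 1  ← one
n=4: ⌊604/139⌋−⌊488/139⌋ = 4−3 = 1  ← one
positions of the first 4 ones: 0 2 3 4

0 2 3 4


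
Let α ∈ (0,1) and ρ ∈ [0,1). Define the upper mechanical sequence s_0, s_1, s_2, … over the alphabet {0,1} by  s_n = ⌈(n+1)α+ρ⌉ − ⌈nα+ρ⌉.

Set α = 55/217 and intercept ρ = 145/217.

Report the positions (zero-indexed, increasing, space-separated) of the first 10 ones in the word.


n=0: ⌈200/217⌉−⌈145/217⌉ = 1−1 = 0
n=1: ⌈255/217⌉−⌈200/217⌉ = 2−1 = 1  ← one
n=2: ⌈310/217⌉−⌈255/217⌉ = 2−2 = 0
n=3: ⌈365/217⌉−⌈310/217⌉ = 2−2 = 0
n=4: ⌈420/217⌉−⌈365/217⌉ = 2−2 = 0
n=5: ⌈475/217⌉−⌈420/217⌉ = 3−2 = 1  ← one
n=6: ⌈530/217⌉−⌈475/217⌉ = 3−3 = 0
n=7: ⌈585/217⌉−⌈530/217⌉ = 3−3 = 0
n=8: ⌈640/217⌉−⌈585/217⌉ = 3−3 = 0
n=9: ⌈695/217⌉−⌈640/217⌉ = 4−3 = 1  ← one
n=10: ⌈750/217⌉−⌈695/217⌉ = 4−4 = 0
n=11: ⌈805/217⌉−⌈750/217⌉ = 4−4 = 0
n=12: ⌈860/217⌉−⌈805/217⌉ = 4−4 = 0
n=13: ⌈915/217⌉−⌈860/217⌉ = 5−4 = 1  ← one
n=14: ⌈970/217⌉−⌈915/217⌉ = 5−5 = 0
n=15: ⌈1025/217⌉−⌈970/217⌉ = 5−5 = 0
n=16: ⌈1080/217⌉−⌈1025/217⌉ = 5−5 = 0
n=17: ⌈1135/217⌉−⌈1080/217⌉ = 6−5 = 1  ← one
n=18: ⌈1190/217⌉−⌈1135/217⌉ = 6−6 = 0
n=19: ⌈1245/217⌉−⌈1190/217⌉ = 6−6 = 0
n=20: ⌈1300/217⌉−⌈1245/217⌉ = 6−6 = 0
n=21: ⌈1355/217⌉−⌈1300/217⌉ = 7−6 = 1  ← one
n=22: ⌈1410/217⌉−⌈1355/217⌉ = 7−7 = 0
n=23: ⌈1465/217⌉−⌈1410/217⌉ = 7−7 = 0
n=24: ⌈1520/217⌉−⌈1465/217⌉ = 8−7 = 1  ← one
n=25: ⌈1575/217⌉−⌈1520/217⌉ = 8−8 = 0
n=26: ⌈1630/217⌉−⌈1575/217⌉ = 8−8 = 0
n=27: ⌈1685/217⌉−⌈1630/217⌉ = 8−8 = 0
n=28: ⌈1740/217⌉−⌈1685/217⌉ = 9−8 = 1  ← one
n=29: ⌈1795/217⌉−⌈1740/217⌉ = 9−9 = 0
n=30: ⌈1850/217⌉−⌈1795/217⌉ = 9−9 = 0
n=31: ⌈1905/217⌉−⌈1850/217⌉ = 9−9 = 0
n=32: ⌈1960/217⌉−⌈1905/217⌉ = 10−9 = 1  ← one
n=33: ⌈2015/217⌉−⌈1960/217⌉ = 10−10 = 0
n=34: ⌈2070/217⌉−⌈2015/217⌉ = 10−10 = 0
n=35: ⌈2125/217⌉−⌈2070/217⌉ = 10−10 = 0
n=36: ⌈2180/217⌉−⌈2125/217⌉ = 11−10 = 1  ← one
positions of the first 10 ones: 1 5 9 13 17 21 24 28 32 36

1 5 9 13 17 21 24 28 32 36


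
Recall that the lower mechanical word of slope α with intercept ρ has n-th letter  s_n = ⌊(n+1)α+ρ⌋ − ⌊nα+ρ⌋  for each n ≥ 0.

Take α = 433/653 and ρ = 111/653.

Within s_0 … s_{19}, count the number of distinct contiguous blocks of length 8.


t_n = ⌊(n·433+111)/653⌋ for n = 0 … 20:
  n=0…9: ⌊111/653⌋=0 ⌊544/653⌋=0 ⌊977/653⌋=1 ⌊1410/653⌋=2 ⌊1843/653⌋=2 ⌊2276/653⌋=3 ⌊2709/653⌋=4 ⌊3142/653⌋=4 ⌊3575/653⌋=5 ⌊4008/653⌋=6
  n=10…19: ⌊4441/653⌋=6 ⌊4874/653⌋=7 ⌊5307/653⌋=8 ⌊5740/653⌋=8 ⌊6173/653⌋=9 ⌊6606/653⌋=10 ⌊7039/653⌋=10 ⌊7472/653⌋=11 ⌊7905/653⌋=12 ⌊8338/653⌋=12
  n=20: ⌊8771/653⌋=13
s_n = t_(n+1) − t_n for n = 0 … 19 gives
prefix = 01101101101101101101
slide a length-8 window over [0..7] … [12..19] (13 windows); first occurrence of each distinct factor:
  [  0..  7] 01101101
  [  1..  8] 11011011
  [  2..  9] 10110110
  (the other 10 windows repeat one of these)
distinct factors: {01101101, 10110110, 11011011}
count = 3  (Sturmian bound for length 8 is 9)

3


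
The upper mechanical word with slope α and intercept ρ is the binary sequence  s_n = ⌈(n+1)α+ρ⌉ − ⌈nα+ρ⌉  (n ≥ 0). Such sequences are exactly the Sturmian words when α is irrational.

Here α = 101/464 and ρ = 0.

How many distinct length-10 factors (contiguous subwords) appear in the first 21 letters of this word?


t_n = ⌈(n·101)/464⌉ for n = 0 … 21:
  n=0…9: ⌈0/464⌉=0 ⌈101/464⌉=1 ⌈202/464⌉=1 ⌈303/464⌉=1 ⌈404/464⌉=1 ⌈505/464⌉=2 ⌈606/464⌉=2 ⌈707/464⌉=2 ⌈808/464⌉=2 ⌈909/464⌉=2
  n=10…19: ⌈1010/464⌉=3 ⌈1111/464⌉=3 ⌈1212/464⌉=3 ⌈1313/464⌉=3 ⌈1414/464⌉=4 ⌈1515/464⌉=4 ⌈1616/464⌉=4 ⌈1717/464⌉=4 ⌈1818/464⌉=4 ⌈1919/464⌉=5
  n=20…21: ⌈2020/464⌉=5 ⌈2121/464⌉=5
s_n = t_(n+1) − t_n for n = 0 … 20 gives
prefix = 100010000100010000100
slide a length-10 window over [0..9] … [11..20] (12 windows); first occurrence of each distinct factor:
  [  0..  9] 1000100001
  [  1.. 10] 0001000010
  [  2.. 11] 0010000100
  [  3.. 12] 0100001000
  [  4.. 13] 1000010001
  [  5.. 14] 0000100010
  [  6.. 15] 0001000100
  [  7.. 16] 0010001000
  [  8.. 17] 0100010000
  (the other 3 windows repeat one of these)
distinct factors: {0000100010, 0001000010, 0001000100, 0010000100, 0010001000, 0100001000, 0100010000, 1000010001, 1000100001}
count = 9  (Sturmian bound for length 10 is 11)

9


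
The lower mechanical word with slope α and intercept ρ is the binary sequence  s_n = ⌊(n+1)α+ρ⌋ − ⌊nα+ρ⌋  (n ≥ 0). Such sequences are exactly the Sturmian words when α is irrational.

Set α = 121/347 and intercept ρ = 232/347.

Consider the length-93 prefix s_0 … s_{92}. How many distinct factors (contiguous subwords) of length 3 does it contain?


4

t_n = ⌊(n·121+232)/347⌋ for n = 0 … 93:
  n=0…9: ⌊232/347⌋=0 ⌊353/347⌋=1 ⌊474/347⌋=1 ⌊595/347⌋=1 ⌊716/347⌋=2 ⌊837/347⌋=2 ⌊958/347⌋=2 ⌊1079/347⌋=3 ⌊1200/347⌋=3 ⌊1321/347⌋=3
  n=10…19: ⌊1442/347⌋=4 ⌊1563/347⌋=4 ⌊1684/347⌋=4 ⌊1805/347⌋=5 ⌊1926/347⌋=5 ⌊2047/347⌋=5 ⌊2168/347⌋=6 ⌊2289/347⌋=6 ⌊2410/347⌋=6 ⌊2531/347⌋=7
  n=20…29: ⌊2652/347⌋=7 ⌊2773/347⌋=7 ⌊2894/347⌋=8 ⌊3015/347⌋=8 ⌊3136/347⌋=9 ⌊3257/347⌋=9 ⌊3378/347⌋=9 ⌊3499/347⌋=10 ⌊3620/347⌋=10 ⌊3741/347⌋=10
  n=30…39: ⌊3862/347⌋=11 ⌊3983/347⌋=11 ⌊4104/347⌋=11 ⌊4225/347⌋=12 ⌊4346/347⌋=12 ⌊4467/347⌋=12 ⌊4588/347⌋=13 ⌊4709/347⌋=13 ⌊4830/347⌋=13 ⌊4951/347⌋=14
  n=40…49: ⌊5072/347⌋=14 ⌊5193/347⌋=14 ⌊5314/347⌋=15 ⌊5435/347⌋=15 ⌊5556/347⌋=16 ⌊5677/347⌋=16 ⌊5798/347⌋=16 ⌊5919/347⌋=17 ⌊6040/347⌋=17 ⌊6161/347⌋=17
  n=50…59: ⌊6282/347⌋=18 ⌊6403/347⌋=18 ⌊6524/347⌋=18 ⌊6645/347⌋=19 ⌊6766/347⌋=19 ⌊6887/347⌋=19 ⌊7008/347⌋=20 ⌊7129/347⌋=20 ⌊7250/347⌋=20 ⌊7371/347⌋=21
  n=60…69: ⌊7492/347⌋=21 ⌊7613/347⌋=21 ⌊7734/347⌋=22 ⌊7855/347⌋=22 ⌊7976/347⌋=22 ⌊8097/347⌋=23 ⌊8218/347⌋=23 ⌊8339/347⌋=24 ⌊8460/347⌋=24 ⌊8581/347⌋=24
  n=70…79: ⌊8702/347⌋=25 ⌊8823/347⌋=25 ⌊8944/347⌋=25 ⌊9065/347⌋=26 ⌊9186/347⌋=26 ⌊9307/347⌋=26 ⌊9428/347⌋=27 ⌊9549/347⌋=27 ⌊9670/347⌋=27 ⌊9791/347⌋=28
  n=80…89: ⌊9912/347⌋=28 ⌊10033/347⌋=28 ⌊10154/347⌋=29 ⌊10275/347⌋=29 ⌊10396/347⌋=29 ⌊10517/347⌋=30 ⌊10638/347⌋=30 ⌊10759/347⌋=31 ⌊10880/347⌋=31 ⌊11001/347⌋=31
  n=90…93: ⌊11122/347⌋=32 ⌊11243/347⌋=32 ⌊11364/347⌋=32 ⌊11485/347⌋=33
s_n = t_(n+1) − t_n for n = 0 … 92 gives
prefix = 100100100100100100100101001001001001001001010010010010010010010010100100100100100100101001001
slide a length-3 window over [0..2] … [90..92] (91 windows); first occurrence of each distinct factor:
  [  0..  2] 100
  [  1..  3] 001
  [  2..  4] 010
  [ 21.. 23] 101
  (the other 87 windows repeat one of these)
distinct factors: {001, 010, 100, 101}
count = 4  (Sturmian bound for length 3 is 4)


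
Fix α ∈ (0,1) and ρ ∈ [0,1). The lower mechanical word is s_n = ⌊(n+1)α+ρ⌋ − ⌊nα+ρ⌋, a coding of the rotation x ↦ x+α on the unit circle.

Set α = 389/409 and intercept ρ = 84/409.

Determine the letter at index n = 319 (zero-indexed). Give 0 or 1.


(n+1)α + ρ = (320·389 + 84) / 409 = 124564/409
nα + ρ     = (319·389 + 84) / 409 = 124175/409
⌊124564/409⌋ = 304,  ⌊124175/409⌋ = 303
s_{319} = 304 − 303 = 1

1


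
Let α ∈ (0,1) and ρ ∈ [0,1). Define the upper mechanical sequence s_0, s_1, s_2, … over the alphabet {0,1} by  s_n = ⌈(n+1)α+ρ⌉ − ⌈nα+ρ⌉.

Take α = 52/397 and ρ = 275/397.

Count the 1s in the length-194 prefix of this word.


#1s = Σ_{n=0}^{193} s_n = Σ_{n=0}^{193} (⌈(n+1)α+ρ⌉ − ⌈nα+ρ⌉)
the sum telescopes: every ⌈nα+ρ⌉ with 0 < n < 194 appears once with + and once with −, leaving ⌈194α+ρ⌉ − ⌈0·α+ρ⌉
194α + ρ = (194·52 + 275) / 397 = 10363/397
ρ = 275/397
⌈10363/397⌉ = 27,  ⌈275/397⌉ = 1
#1s = 27 − 1 = 26

26


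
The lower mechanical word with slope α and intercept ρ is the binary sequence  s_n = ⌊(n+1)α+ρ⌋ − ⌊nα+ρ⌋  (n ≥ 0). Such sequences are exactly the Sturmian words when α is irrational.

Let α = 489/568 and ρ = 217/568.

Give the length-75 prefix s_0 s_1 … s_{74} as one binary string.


n=0: ⌊(1·489+217)/568⌋ − ⌊(0·489+217)/568⌋ = ⌊706/568⌋ − ⌊217/568⌋ = 1 − 0 = 1
n=1: ⌊(2·489+217)/568⌋ − ⌊(1·489+217)/568⌋ = ⌊1195/568⌋ − ⌊706/568⌋ = 2 − 1 = 1
n=2: ⌊(3·489+217)/568⌋ − ⌊(2·489+217)/568⌋ = ⌊1684/568⌋ − ⌊1195/568⌋ = 2 − 2 = 0
n=3: ⌊(4·489+217)/568⌋ − ⌊(3·489+217)/568⌋ = ⌊2173/568⌋ − ⌊1684/568⌋ = 3 − 2 = 1
n=4: ⌊(5·489+217)/568⌋ − ⌊(4·489+217)/568⌋ = ⌊2662/568⌋ − ⌊2173/568⌋ = 4 − 3 = 1
n=5: ⌊(6·489+217)/568⌋ − ⌊(5·489+217)/568⌋ = ⌊3151/568⌋ − ⌊2662/568⌋ = 5 − 4 = 1
n=6: ⌊(7·489+217)/568⌋ − ⌊(6·489+217)/568⌋ = ⌊3640/568⌋ − ⌊3151/568⌋ = 6 − 5 = 1
n=7: ⌊(8·489+217)/568⌋ − ⌊(7·489+217)/568⌋ = ⌊4129/568⌋ − ⌊3640/568⌋ = 7 − 6 = 1
n=8: ⌊(9·489+217)/568⌋ − ⌊(8·489+217)/568⌋ = ⌊4618/568⌋ − ⌊4129/568⌋ = 8 − 7 = 1
n=9: ⌊(10·489+217)/568⌋ − ⌊(9·489+217)/568⌋ = ⌊5107/568⌋ − ⌊4618/568⌋ = 8 − 8 = 0
n=10: ⌊(11·489+217)/568⌋ − ⌊(10·489+217)/568⌋ = ⌊5596/568⌋ − ⌊5107/568⌋ = 9 − 8 = 1
n=11: ⌊(12·489+217)/568⌋ − ⌊(11·489+217)/568⌋ = ⌊6085/568⌋ − ⌊5596/568⌋ = 10 − 9 = 1
n=12: ⌊(13·489+217)/568⌋ − ⌊(12·489+217)/568⌋ = ⌊6574/568⌋ − ⌊6085/568⌋ = 11 − 10 = 1
n=13: ⌊(14·489+217)/568⌋ − ⌊(13·489+217)/568⌋ = ⌊7063/568⌋ − ⌊6574/568⌋ = 12 − 11 = 1
n=14: ⌊(15·489+217)/568⌋ − ⌊(14·489+217)/568⌋ = ⌊7552/568⌋ − ⌊7063/568⌋ = 13 − 12 = 1
n=15: ⌊(16·489+217)/568⌋ − ⌊(15·489+217)/568⌋ = ⌊8041/568⌋ − ⌊7552/568⌋ = 14 − 13 = 1
n=16: ⌊(17·489+217)/568⌋ − ⌊(16·489+217)/568⌋ = ⌊8530/568⌋ − ⌊8041/568⌋ = 15 − 14 = 1
n=17: ⌊(18·489+217)/568⌋ − ⌊(17·489+217)/568⌋ = ⌊9019/568⌋ − ⌊8530/568⌋ = 15 − 15 = 0
n=18: ⌊(19·489+217)/568⌋ − ⌊(18·489+217)/568⌋ = ⌊9508/568⌋ − ⌊9019/568⌋ = 16 − 15 = 1
n=19: ⌊(20·489+217)/568⌋ − ⌊(19·489+217)/568⌋ = ⌊9997/568⌋ − ⌊9508/568⌋ = 17 − 16 = 1
n=20: ⌊(21·489+217)/568⌋ − ⌊(20·489+217)/568⌋ = ⌊10486/568⌋ − ⌊9997/568⌋ = 18 − 17 = 1
n=21: ⌊(22·489+217)/568⌋ − ⌊(21·489+217)/568⌋ = ⌊10975/568⌋ − ⌊10486/568⌋ = 19 − 18 = 1
n=22: ⌊(23·489+217)/568⌋ − ⌊(22·489+217)/568⌋ = ⌊11464/568⌋ − ⌊10975/568⌋ = 20 − 19 = 1
n=23: ⌊(24·489+217)/568⌋ − ⌊(23·489+217)/568⌋ = ⌊11953/568⌋ − ⌊11464/568⌋ = 21 − 20 = 1
n=24: ⌊(25·489+217)/568⌋ − ⌊(24·489+217)/568⌋ = ⌊12442/568⌋ − ⌊11953/568⌋ = 21 − 21 = 0
n=25: ⌊(26·489+217)/568⌋ − ⌊(25·489+217)/568⌋ = ⌊12931/568⌋ − ⌊12442/568⌋ = 22 − 21 = 1
n=26: ⌊(27·489+217)/568⌋ − ⌊(26·489+217)/568⌋ = ⌊13420/568⌋ − ⌊12931/568⌋ = 23 − 22 = 1
n=27: ⌊(28·489+217)/568⌋ − ⌊(27·489+217)/568⌋ = ⌊13909/568⌋ − ⌊13420/568⌋ = 24 − 23 = 1
n=28: ⌊(29·489+217)/568⌋ − ⌊(28·489+217)/568⌋ = ⌊14398/568⌋ − ⌊13909/568⌋ = 25 − 24 = 1
n=29: ⌊(30·489+217)/568⌋ − ⌊(29·489+217)/568⌋ = ⌊14887/568⌋ − ⌊14398/568⌋ = 26 − 25 = 1
n=30: ⌊(31·489+217)/568⌋ − ⌊(30·489+217)/568⌋ = ⌊15376/568⌋ − ⌊14887/568⌋ = 27 − 26 = 1
n=31: ⌊(32·489+217)/568⌋ − ⌊(31·489+217)/568⌋ = ⌊15865/568⌋ − ⌊15376/568⌋ = 27 − 27 = 0
n=32: ⌊(33·489+217)/568⌋ − ⌊(32·489+217)/568⌋ = ⌊16354/568⌋ − ⌊15865/568⌋ = 28 − 27 = 1
n=33: ⌊(34·489+217)/568⌋ − ⌊(33·489+217)/568⌋ = ⌊16843/568⌋ − ⌊16354/568⌋ = 29 − 28 = 1
n=34: ⌊(35·489+217)/568⌋ − ⌊(34·489+217)/568⌋ = ⌊17332/568⌋ − ⌊16843/568⌋ = 30 − 29 = 1
n=35: ⌊(36·489+217)/568⌋ − ⌊(35·489+217)/568⌋ = ⌊17821/568⌋ − ⌊17332/568⌋ = 31 − 30 = 1
n=36: ⌊(37·489+217)/568⌋ − ⌊(36·489+217)/568⌋ = ⌊18310/568⌋ − ⌊17821/568⌋ = 32 − 31 = 1
n=37: ⌊(38·489+217)/568⌋ − ⌊(37·489+217)/568⌋ = ⌊18799/568⌋ − ⌊18310/568⌋ = 33 − 32 = 1
n=38: ⌊(39·489+217)/568⌋ − ⌊(38·489+217)/568⌋ = ⌊19288/568⌋ − ⌊18799/568⌋ = 33 − 33 = 0
n=39: ⌊(40·489+217)/568⌋ − ⌊(39·489+217)/568⌋ = ⌊19777/568⌋ − ⌊19288/568⌋ = 34 − 33 = 1
n=40: ⌊(41·489+217)/568⌋ − ⌊(40·489+217)/568⌋ = ⌊20266/568⌋ − ⌊19777/568⌋ = 35 − 34 = 1
n=41: ⌊(42·489+217)/568⌋ − ⌊(41·489+217)/568⌋ = ⌊20755/568⌋ − ⌊20266/568⌋ = 36 − 35 = 1
n=42: ⌊(43·489+217)/568⌋ − ⌊(42·489+217)/568⌋ = ⌊21244/568⌋ − ⌊20755/568⌋ = 37 − 36 = 1
n=43: ⌊(44·489+217)/568⌋ − ⌊(43·489+217)/568⌋ = ⌊21733/568⌋ − ⌊21244/568⌋ = 38 − 37 = 1
n=44: ⌊(45·489+217)/568⌋ − ⌊(44·489+217)/568⌋ = ⌊22222/568⌋ − ⌊21733/568⌋ = 39 − 38 = 1
n=45: ⌊(46·489+217)/568⌋ − ⌊(45·489+217)/568⌋ = ⌊22711/568⌋ − ⌊22222/568⌋ = 39 − 39 = 0
n=46: ⌊(47·489+217)/568⌋ − ⌊(46·489+217)/568⌋ = ⌊23200/568⌋ − ⌊22711/568⌋ = 40 − 39 = 1
n=47: ⌊(48·489+217)/568⌋ − ⌊(47·489+217)/568⌋ = ⌊23689/568⌋ − ⌊23200/568⌋ = 41 − 40 = 1
n=48: ⌊(49·489+217)/568⌋ − ⌊(48·489+217)/568⌋ = ⌊24178/568⌋ − ⌊23689/568⌋ = 42 − 41 = 1
n=49: ⌊(50·489+217)/568⌋ − ⌊(49·489+217)/568⌋ = ⌊24667/568⌋ − ⌊24178/568⌋ = 43 − 42 = 1
n=50: ⌊(51·489+217)/568⌋ − ⌊(50·489+217)/568⌋ = ⌊25156/568⌋ − ⌊24667/568⌋ = 44 − 43 = 1
n=51: ⌊(52·489+217)/568⌋ − ⌊(51·489+217)/568⌋ = ⌊25645/568⌋ − ⌊25156/568⌋ = 45 − 44 = 1
n=52: ⌊(53·489+217)/568⌋ − ⌊(52·489+217)/568⌋ = ⌊26134/568⌋ − ⌊25645/568⌋ = 46 − 45 = 1
n=53: ⌊(54·489+217)/568⌋ − ⌊(53·489+217)/568⌋ = ⌊26623/568⌋ − ⌊26134/568⌋ = 46 − 46 = 0
n=54: ⌊(55·489+217)/568⌋ − ⌊(54·489+217)/568⌋ = ⌊27112/568⌋ − ⌊26623/568⌋ = 47 − 46 = 1
n=55: ⌊(56·489+217)/568⌋ − ⌊(55·489+217)/568⌋ = ⌊27601/568⌋ − ⌊27112/568⌋ = 48 − 47 = 1
n=56: ⌊(57·489+217)/568⌋ − ⌊(56·489+217)/568⌋ = ⌊28090/568⌋ − ⌊27601/568⌋ = 49 − 48 = 1
n=57: ⌊(58·489+217)/568⌋ − ⌊(57·489+217)/568⌋ = ⌊28579/568⌋ − ⌊28090/568⌋ = 50 − 49 = 1
n=58: ⌊(59·489+217)/568⌋ − ⌊(58·489+217)/568⌋ = ⌊29068/568⌋ − ⌊28579/568⌋ = 51 − 50 = 1
n=59: ⌊(60·489+217)/568⌋ − ⌊(59·489+217)/568⌋ = ⌊29557/568⌋ − ⌊29068/568⌋ = 52 − 51 = 1
n=60: ⌊(61·489+217)/568⌋ − ⌊(60·489+217)/568⌋ = ⌊30046/568⌋ − ⌊29557/568⌋ = 52 − 52 = 0
n=61: ⌊(62·489+217)/568⌋ − ⌊(61·489+217)/568⌋ = ⌊30535/568⌋ − ⌊30046/568⌋ = 53 − 52 = 1
n=62: ⌊(63·489+217)/568⌋ − ⌊(62·489+217)/568⌋ = ⌊31024/568⌋ − ⌊30535/568⌋ = 54 − 53 = 1
n=63: ⌊(64·489+217)/568⌋ − ⌊(63·489+217)/568⌋ = ⌊31513/568⌋ − ⌊31024/568⌋ = 55 − 54 = 1
n=64: ⌊(65·489+217)/568⌋ − ⌊(64·489+217)/568⌋ = ⌊32002/568⌋ − ⌊31513/568⌋ = 56 − 55 = 1
n=65: ⌊(66·489+217)/568⌋ − ⌊(65·489+217)/568⌋ = ⌊32491/568⌋ − ⌊32002/568⌋ = 57 − 56 = 1
n=66: ⌊(67·489+217)/568⌋ − ⌊(66·489+217)/568⌋ = ⌊32980/568⌋ − ⌊32491/568⌋ = 58 − 57 = 1
n=67: ⌊(68·489+217)/568⌋ − ⌊(67·489+217)/568⌋ = ⌊33469/568⌋ − ⌊32980/568⌋ = 58 − 58 = 0
n=68: ⌊(69·489+217)/568⌋ − ⌊(68·489+217)/568⌋ = ⌊33958/568⌋ − ⌊33469/568⌋ = 59 − 58 = 1
n=69: ⌊(70·489+217)/568⌋ − ⌊(69·489+217)/568⌋ = ⌊34447/568⌋ − ⌊33958/568⌋ = 60 − 59 = 1
n=70: ⌊(71·489+217)/568⌋ − ⌊(70·489+217)/568⌋ = ⌊34936/568⌋ − ⌊34447/568⌋ = 61 − 60 = 1
n=71: ⌊(72·489+217)/568⌋ − ⌊(71·489+217)/568⌋ = ⌊35425/568⌋ − ⌊34936/568⌋ = 62 − 61 = 1
n=72: ⌊(73·489+217)/568⌋ − ⌊(72·489+217)/568⌋ = ⌊35914/568⌋ − ⌊35425/568⌋ = 63 − 62 = 1
n=73: ⌊(74·489+217)/568⌋ − ⌊(73·489+217)/568⌋ = ⌊36403/568⌋ − ⌊35914/568⌋ = 64 − 63 = 1
n=74: ⌊(75·489+217)/568⌋ − ⌊(74·489+217)/568⌋ = ⌊36892/568⌋ − ⌊36403/568⌋ = 64 − 64 = 0

110111111011111110111111011111101111110111111011111110111111011111101111110


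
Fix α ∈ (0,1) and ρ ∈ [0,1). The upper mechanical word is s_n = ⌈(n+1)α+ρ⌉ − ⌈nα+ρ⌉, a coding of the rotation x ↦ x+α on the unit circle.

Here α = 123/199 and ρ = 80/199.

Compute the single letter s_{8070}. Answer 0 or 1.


(n+1)α + ρ = (8071·123 + 80) / 199 = 992813/199
nα + ρ     = (8070·123 + 80) / 199 = 992690/199
⌈992813/199⌉ = 4990,  ⌈992690/199⌉ = 4989
s_{8070} = 4990 − 4989 = 1

1


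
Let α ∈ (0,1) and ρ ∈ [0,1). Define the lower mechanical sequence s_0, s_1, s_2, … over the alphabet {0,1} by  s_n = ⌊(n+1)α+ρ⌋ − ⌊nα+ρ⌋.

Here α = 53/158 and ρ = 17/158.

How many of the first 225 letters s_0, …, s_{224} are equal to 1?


75

#1s = Σ_{n=0}^{224} s_n = Σ_{n=0}^{224} (⌊(n+1)α+ρ⌋ − ⌊nα+ρ⌋)
the sum telescopes: every ⌊nα+ρ⌋ with 0 < n < 225 appears once with + and once with −, leaving ⌊225α+ρ⌋ − ⌊0·α+ρ⌋
225α + ρ = (225·53 + 17) / 158 = 11942/158
ρ = 17/158
⌊11942/158⌋ = 75,  ⌊17/158⌋ = 0
#1s = 75 − 0 = 75


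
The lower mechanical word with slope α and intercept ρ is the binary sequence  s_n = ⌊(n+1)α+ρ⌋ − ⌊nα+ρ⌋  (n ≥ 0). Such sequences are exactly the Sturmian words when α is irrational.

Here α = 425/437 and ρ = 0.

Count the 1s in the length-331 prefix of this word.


#1s = Σ_{n=0}^{330} s_n = Σ_{n=0}^{330} (⌊(n+1)α+ρ⌋ − ⌊nα+ρ⌋)
the sum telescopes: every ⌊nα+ρ⌋ with 0 < n < 331 appears once with + and once with −, leaving ⌊331α+ρ⌋ − ⌊0·α+ρ⌋
331α + ρ = (331·425) / 437 = 140675/437
ρ = 0/437
⌊140675/437⌋ = 321,  ⌊0/437⌋ = 0
#1s = 321 − 0 = 321

321


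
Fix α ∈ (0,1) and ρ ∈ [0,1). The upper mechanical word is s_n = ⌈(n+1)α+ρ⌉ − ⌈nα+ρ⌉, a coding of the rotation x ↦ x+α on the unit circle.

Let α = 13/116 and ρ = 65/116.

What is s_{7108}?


0

(n+1)α + ρ = (7109·13 + 65) / 116 = 92482/116
nα + ρ     = (7108·13 + 65) / 116 = 92469/116
⌈92482/116⌉ = 798,  ⌈92469/116⌉ = 798
s_{7108} = 798 − 798 = 0


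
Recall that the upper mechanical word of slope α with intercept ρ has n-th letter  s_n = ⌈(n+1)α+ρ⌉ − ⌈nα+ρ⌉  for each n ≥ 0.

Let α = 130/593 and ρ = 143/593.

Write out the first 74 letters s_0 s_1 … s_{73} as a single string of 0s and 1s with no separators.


n=0: ⌈(1·130+143)/593⌉ − ⌈(0·130+143)/593⌉ = ⌈273/593⌉ − ⌈143/593⌉ = 1 − 1 = 0
n=1: ⌈(2·130+143)/593⌉ − ⌈(1·130+143)/593⌉ = ⌈403/593⌉ − ⌈273/593⌉ = 1 − 1 = 0
n=2: ⌈(3·130+143)/593⌉ − ⌈(2·130+143)/593⌉ = ⌈533/593⌉ − ⌈403/593⌉ = 1 − 1 = 0
n=3: ⌈(4·130+143)/593⌉ − ⌈(3·130+143)/593⌉ = ⌈663/593⌉ − ⌈533/593⌉ = 2 − 1 = 1
n=4: ⌈(5·130+143)/593⌉ − ⌈(4·130+143)/593⌉ = ⌈793/593⌉ − ⌈663/593⌉ = 2 − 2 = 0
n=5: ⌈(6·130+143)/593⌉ − ⌈(5·130+143)/593⌉ = ⌈923/593⌉ − ⌈793/593⌉ = 2 − 2 = 0
n=6: ⌈(7·130+143)/593⌉ − ⌈(6·130+143)/593⌉ = ⌈1053/593⌉ − ⌈923/593⌉ = 2 − 2 = 0
n=7: ⌈(8·130+143)/593⌉ − ⌈(7·130+143)/593⌉ = ⌈1183/593⌉ − ⌈1053/593⌉ = 2 − 2 = 0
n=8: ⌈(9·130+143)/593⌉ − ⌈(8·130+143)/593⌉ = ⌈1313/593⌉ − ⌈1183/593⌉ = 3 − 2 = 1
n=9: ⌈(10·130+143)/593⌉ − ⌈(9·130+143)/593⌉ = ⌈1443/593⌉ − ⌈1313/593⌉ = 3 − 3 = 0
n=10: ⌈(11·130+143)/593⌉ − ⌈(10·130+143)/593⌉ = ⌈1573/593⌉ − ⌈1443/593⌉ = 3 − 3 = 0
n=11: ⌈(12·130+143)/593⌉ − ⌈(11·130+143)/593⌉ = ⌈1703/593⌉ − ⌈1573/593⌉ = 3 − 3 = 0
n=12: ⌈(13·130+143)/593⌉ − ⌈(12·130+143)/593⌉ = ⌈1833/593⌉ − ⌈1703/593⌉ = 4 − 3 = 1
n=13: ⌈(14·130+143)/593⌉ − ⌈(13·130+143)/593⌉ = ⌈1963/593⌉ − ⌈1833/593⌉ = 4 − 4 = 0
n=14: ⌈(15·130+143)/593⌉ − ⌈(14·130+143)/593⌉ = ⌈2093/593⌉ − ⌈1963/593⌉ = 4 − 4 = 0
n=15: ⌈(16·130+143)/593⌉ − ⌈(15·130+143)/593⌉ = ⌈2223/593⌉ − ⌈2093/593⌉ = 4 − 4 = 0
n=16: ⌈(17·130+143)/593⌉ − ⌈(16·130+143)/593⌉ = ⌈2353/593⌉ − ⌈2223/593⌉ = 4 − 4 = 0
n=17: ⌈(18·130+143)/593⌉ − ⌈(17·130+143)/593⌉ = ⌈2483/593⌉ − ⌈2353/593⌉ = 5 − 4 = 1
n=18: ⌈(19·130+143)/593⌉ − ⌈(18·130+143)/593⌉ = ⌈2613/593⌉ − ⌈2483/593⌉ = 5 − 5 = 0
n=19: ⌈(20·130+143)/593⌉ − ⌈(19·130+143)/593⌉ = ⌈2743/593⌉ − ⌈2613/593⌉ = 5 − 5 = 0
n=20: ⌈(21·130+143)/593⌉ − ⌈(20·130+143)/593⌉ = ⌈2873/593⌉ − ⌈2743/593⌉ = 5 − 5 = 0
n=21: ⌈(22·130+143)/593⌉ − ⌈(21·130+143)/593⌉ = ⌈3003/593⌉ − ⌈2873/593⌉ = 6 − 5 = 1
n=22: ⌈(23·130+143)/593⌉ − ⌈(22·130+143)/593⌉ = ⌈3133/593⌉ − ⌈3003/593⌉ = 6 − 6 = 0
n=23: ⌈(24·130+143)/593⌉ − ⌈(23·130+143)/593⌉ = ⌈3263/593⌉ − ⌈3133/593⌉ = 6 − 6 = 0
n=24: ⌈(25·130+143)/593⌉ − ⌈(24·130+143)/593⌉ = ⌈3393/593⌉ − ⌈3263/593⌉ = 6 − 6 = 0
n=25: ⌈(26·130+143)/593⌉ − ⌈(25·130+143)/593⌉ = ⌈3523/593⌉ − ⌈3393/593⌉ = 6 − 6 = 0
n=26: ⌈(27·130+143)/593⌉ − ⌈(26·130+143)/593⌉ = ⌈3653/593⌉ − ⌈3523/593⌉ = 7 − 6 = 1
n=27: ⌈(28·130+143)/593⌉ − ⌈(27·130+143)/593⌉ = ⌈3783/593⌉ − ⌈3653/593⌉ = 7 − 7 = 0
n=28: ⌈(29·130+143)/593⌉ − ⌈(28·130+143)/593⌉ = ⌈3913/593⌉ − ⌈3783/593⌉ = 7 − 7 = 0
n=29: ⌈(30·130+143)/593⌉ − ⌈(29·130+143)/593⌉ = ⌈4043/593⌉ − ⌈3913/593⌉ = 7 − 7 = 0
n=30: ⌈(31·130+143)/593⌉ − ⌈(30·130+143)/593⌉ = ⌈4173/593⌉ − ⌈4043/593⌉ = 8 − 7 = 1
n=31: ⌈(32·130+143)/593⌉ − ⌈(31·130+143)/593⌉ = ⌈4303/593⌉ − ⌈4173/593⌉ = 8 − 8 = 0
n=32: ⌈(33·130+143)/593⌉ − ⌈(32·130+143)/593⌉ = ⌈4433/593⌉ − ⌈4303/593⌉ = 8 − 8 = 0
n=33: ⌈(34·130+143)/593⌉ − ⌈(33·130+143)/593⌉ = ⌈4563/593⌉ − ⌈4433/593⌉ = 8 − 8 = 0
n=34: ⌈(35·130+143)/593⌉ − ⌈(34·130+143)/593⌉ = ⌈4693/593⌉ − ⌈4563/593⌉ = 8 − 8 = 0
n=35: ⌈(36·130+143)/593⌉ − ⌈(35·130+143)/593⌉ = ⌈4823/593⌉ − ⌈4693/593⌉ = 9 − 8 = 1
n=36: ⌈(37·130+143)/593⌉ − ⌈(36·130+143)/593⌉ = ⌈4953/593⌉ − ⌈4823/593⌉ = 9 − 9 = 0
n=37: ⌈(38·130+143)/593⌉ − ⌈(37·130+143)/593⌉ = ⌈5083/593⌉ − ⌈4953/593⌉ = 9 − 9 = 0
n=38: ⌈(39·130+143)/593⌉ − ⌈(38·130+143)/593⌉ = ⌈5213/593⌉ − ⌈5083/593⌉ = 9 − 9 = 0
n=39: ⌈(40·130+143)/593⌉ − ⌈(39·130+143)/593⌉ = ⌈5343/593⌉ − ⌈5213/593⌉ = 10 − 9 = 1
n=40: ⌈(41·130+143)/593⌉ − ⌈(40·130+143)/593⌉ = ⌈5473/593⌉ − ⌈5343/593⌉ = 10 − 10 = 0
n=41: ⌈(42·130+143)/593⌉ − ⌈(41·130+143)/593⌉ = ⌈5603/593⌉ − ⌈5473/593⌉ = 10 − 10 = 0
n=42: ⌈(43·130+143)/593⌉ − ⌈(42·130+143)/593⌉ = ⌈5733/593⌉ − ⌈5603/593⌉ = 10 − 10 = 0
n=43: ⌈(44·130+143)/593⌉ − ⌈(43·130+143)/593⌉ = ⌈5863/593⌉ − ⌈5733/593⌉ = 10 − 10 = 0
n=44: ⌈(45·130+143)/593⌉ − ⌈(44·130+143)/593⌉ = ⌈5993/593⌉ − ⌈5863/593⌉ = 11 − 10 = 1
n=45: ⌈(46·130+143)/593⌉ − ⌈(45·130+143)/593⌉ = ⌈6123/593⌉ − ⌈5993/593⌉ = 11 − 11 = 0
n=46: ⌈(47·130+143)/593⌉ − ⌈(46·130+143)/593⌉ = ⌈6253/593⌉ − ⌈6123/593⌉ = 11 − 11 = 0
n=47: ⌈(48·130+143)/593⌉ − ⌈(47·130+143)/593⌉ = ⌈6383/593⌉ − ⌈6253/593⌉ = 11 − 11 = 0
n=48: ⌈(49·130+143)/593⌉ − ⌈(48·130+143)/593⌉ = ⌈6513/593⌉ − ⌈6383/593⌉ = 11 − 11 = 0
n=49: ⌈(50·130+143)/593⌉ − ⌈(49·130+143)/593⌉ = ⌈6643/593⌉ − ⌈6513/593⌉ = 12 − 11 = 1
n=50: ⌈(51·130+143)/593⌉ − ⌈(50·130+143)/593⌉ = ⌈6773/593⌉ − ⌈6643/593⌉ = 12 − 12 = 0
n=51: ⌈(52·130+143)/593⌉ − ⌈(51·130+143)/593⌉ = ⌈6903/593⌉ − ⌈6773/593⌉ = 12 − 12 = 0
n=52: ⌈(53·130+143)/593⌉ − ⌈(52·130+143)/593⌉ = ⌈7033/593⌉ − ⌈6903/593⌉ = 12 − 12 = 0
n=53: ⌈(54·130+143)/593⌉ − ⌈(53·130+143)/593⌉ = ⌈7163/593⌉ − ⌈7033/593⌉ = 13 − 12 = 1
n=54: ⌈(55·130+143)/593⌉ − ⌈(54·130+143)/593⌉ = ⌈7293/593⌉ − ⌈7163/593⌉ = 13 − 13 = 0
n=55: ⌈(56·130+143)/593⌉ − ⌈(55·130+143)/593⌉ = ⌈7423/593⌉ − ⌈7293/593⌉ = 13 − 13 = 0
n=56: ⌈(57·130+143)/593⌉ − ⌈(56·130+143)/593⌉ = ⌈7553/593⌉ − ⌈7423/593⌉ = 13 − 13 = 0
n=57: ⌈(58·130+143)/593⌉ − ⌈(57·130+143)/593⌉ = ⌈7683/593⌉ − ⌈7553/593⌉ = 13 − 13 = 0
n=58: ⌈(59·130+143)/593⌉ − ⌈(58·130+143)/593⌉ = ⌈7813/593⌉ − ⌈7683/593⌉ = 14 − 13 = 1
n=59: ⌈(60·130+143)/593⌉ − ⌈(59·130+143)/593⌉ = ⌈7943/593⌉ − ⌈7813/593⌉ = 14 − 14 = 0
n=60: ⌈(61·130+143)/593⌉ − ⌈(60·130+143)/593⌉ = ⌈8073/593⌉ − ⌈7943/593⌉ = 14 − 14 = 0
n=61: ⌈(62·130+143)/593⌉ − ⌈(61·130+143)/593⌉ = ⌈8203/593⌉ − ⌈8073/593⌉ = 14 − 14 = 0
n=62: ⌈(63·130+143)/593⌉ − ⌈(62·130+143)/593⌉ = ⌈8333/593⌉ − ⌈8203/593⌉ = 15 − 14 = 1
n=63: ⌈(64·130+143)/593⌉ − ⌈(63·130+143)/593⌉ = ⌈8463/593⌉ − ⌈8333/593⌉ = 15 − 15 = 0
n=64: ⌈(65·130+143)/593⌉ − ⌈(64·130+143)/593⌉ = ⌈8593/593⌉ − ⌈8463/593⌉ = 15 − 15 = 0
n=65: ⌈(66·130+143)/593⌉ − ⌈(65·130+143)/593⌉ = ⌈8723/593⌉ − ⌈8593/593⌉ = 15 − 15 = 0
n=66: ⌈(67·130+143)/593⌉ − ⌈(66·130+143)/593⌉ = ⌈8853/593⌉ − ⌈8723/593⌉ = 15 − 15 = 0
n=67: ⌈(68·130+143)/593⌉ − ⌈(67·130+143)/593⌉ = ⌈8983/593⌉ − ⌈8853/593⌉ = 16 − 15 = 1
n=68: ⌈(69·130+143)/593⌉ − ⌈(68·130+143)/593⌉ = ⌈9113/593⌉ − ⌈8983/593⌉ = 16 − 16 = 0
n=69: ⌈(70·130+143)/593⌉ − ⌈(69·130+143)/593⌉ = ⌈9243/593⌉ − ⌈9113/593⌉ = 16 − 16 = 0
n=70: ⌈(71·130+143)/593⌉ − ⌈(70·130+143)/593⌉ = ⌈9373/593⌉ − ⌈9243/593⌉ = 16 − 16 = 0
n=71: ⌈(72·130+143)/593⌉ − ⌈(71·130+143)/593⌉ = ⌈9503/593⌉ − ⌈9373/593⌉ = 17 − 16 = 1
n=72: ⌈(73·130+143)/593⌉ − ⌈(72·130+143)/593⌉ = ⌈9633/593⌉ − ⌈9503/593⌉ = 17 − 17 = 0
n=73: ⌈(74·130+143)/593⌉ − ⌈(73·130+143)/593⌉ = ⌈9763/593⌉ − ⌈9633/593⌉ = 17 − 17 = 0

00010000100010000100010000100010000100010000100001000100001000100001000100


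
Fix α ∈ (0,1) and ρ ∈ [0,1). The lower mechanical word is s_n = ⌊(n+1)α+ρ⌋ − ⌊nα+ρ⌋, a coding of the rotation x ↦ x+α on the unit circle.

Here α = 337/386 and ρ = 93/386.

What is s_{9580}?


(n+1)α + ρ = (9581·337 + 93) / 386 = 3228890/386
nα + ρ     = (9580·337 + 93) / 386 = 3228553/386
⌊3228890/386⌋ = 8365,  ⌊3228553/386⌋ = 8364
s_{9580} = 8365 − 8364 = 1

1


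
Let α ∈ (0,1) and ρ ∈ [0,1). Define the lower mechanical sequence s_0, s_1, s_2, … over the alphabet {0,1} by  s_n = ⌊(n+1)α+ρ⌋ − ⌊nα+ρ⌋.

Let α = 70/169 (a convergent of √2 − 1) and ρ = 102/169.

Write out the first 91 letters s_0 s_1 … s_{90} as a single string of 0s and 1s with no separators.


1001010010100101010010100101010010100101010010100101001010100101001010100101001010010101001

n=0: ⌊(1·70+102)/169⌋ − ⌊(0·70+102)/169⌋ = ⌊172/169⌋ − ⌊102/169⌋ = 1 − 0 = 1
n=1: ⌊(2·70+102)/169⌋ − ⌊(1·70+102)/169⌋ = ⌊242/169⌋ − ⌊172/169⌋ = 1 − 1 = 0
n=2: ⌊(3·70+102)/169⌋ − ⌊(2·70+102)/169⌋ = ⌊312/169⌋ − ⌊242/169⌋ = 1 − 1 = 0
n=3: ⌊(4·70+102)/169⌋ − ⌊(3·70+102)/169⌋ = ⌊382/169⌋ − ⌊312/169⌋ = 2 − 1 = 1
n=4: ⌊(5·70+102)/169⌋ − ⌊(4·70+102)/169⌋ = ⌊452/169⌋ − ⌊382/169⌋ = 2 − 2 = 0
n=5: ⌊(6·70+102)/169⌋ − ⌊(5·70+102)/169⌋ = ⌊522/169⌋ − ⌊452/169⌋ = 3 − 2 = 1
n=6: ⌊(7·70+102)/169⌋ − ⌊(6·70+102)/169⌋ = ⌊592/169⌋ − ⌊522/169⌋ = 3 − 3 = 0
n=7: ⌊(8·70+102)/169⌋ − ⌊(7·70+102)/169⌋ = ⌊662/169⌋ − ⌊592/169⌋ = 3 − 3 = 0
n=8: ⌊(9·70+102)/169⌋ − ⌊(8·70+102)/169⌋ = ⌊732/169⌋ − ⌊662/169⌋ = 4 − 3 = 1
n=9: ⌊(10·70+102)/169⌋ − ⌊(9·70+102)/169⌋ = ⌊802/169⌋ − ⌊732/169⌋ = 4 − 4 = 0
n=10: ⌊(11·70+102)/169⌋ − ⌊(10·70+102)/169⌋ = ⌊872/169⌋ − ⌊802/169⌋ = 5 − 4 = 1
n=11: ⌊(12·70+102)/169⌋ − ⌊(11·70+102)/169⌋ = ⌊942/169⌋ − ⌊872/169⌋ = 5 − 5 = 0
n=12: ⌊(13·70+102)/169⌋ − ⌊(12·70+102)/169⌋ = ⌊1012/169⌋ − ⌊942/169⌋ = 5 − 5 = 0
n=13: ⌊(14·70+102)/169⌋ − ⌊(13·70+102)/169⌋ = ⌊1082/169⌋ − ⌊1012/169⌋ = 6 − 5 = 1
n=14: ⌊(15·70+102)/169⌋ − ⌊(14·70+102)/169⌋ = ⌊1152/169⌋ − ⌊1082/169⌋ = 6 − 6 = 0
n=15: ⌊(16·70+102)/169⌋ − ⌊(15·70+102)/169⌋ = ⌊1222/169⌋ − ⌊1152/169⌋ = 7 − 6 = 1
n=16: ⌊(17·70+102)/169⌋ − ⌊(16·70+102)/169⌋ = ⌊1292/169⌋ − ⌊1222/169⌋ = 7 − 7 = 0
n=17: ⌊(18·70+102)/169⌋ − ⌊(17·70+102)/169⌋ = ⌊1362/169⌋ − ⌊1292/169⌋ = 8 − 7 = 1
n=18: ⌊(19·70+102)/169⌋ − ⌊(18·70+102)/169⌋ = ⌊1432/169⌋ − ⌊1362/169⌋ = 8 − 8 = 0
n=19: ⌊(20·70+102)/169⌋ − ⌊(19·70+102)/169⌋ = ⌊1502/169⌋ − ⌊1432/169⌋ = 8 − 8 = 0
n=20: ⌊(21·70+102)/169⌋ − ⌊(20·70+102)/169⌋ = ⌊1572/169⌋ − ⌊1502/169⌋ = 9 − 8 = 1
n=21: ⌊(22·70+102)/169⌋ − ⌊(21·70+102)/169⌋ = ⌊1642/169⌋ − ⌊1572/169⌋ = 9 − 9 = 0
n=22: ⌊(23·70+102)/169⌋ − ⌊(22·70+102)/169⌋ = ⌊1712/169⌋ − ⌊1642/169⌋ = 10 − 9 = 1
n=23: ⌊(24·70+102)/169⌋ − ⌊(23·70+102)/169⌋ = ⌊1782/169⌋ − ⌊1712/169⌋ = 10 − 10 = 0
n=24: ⌊(25·70+102)/169⌋ − ⌊(24·70+102)/169⌋ = ⌊1852/169⌋ − ⌊1782/169⌋ = 10 − 10 = 0
n=25: ⌊(26·70+102)/169⌋ − ⌊(25·70+102)/169⌋ = ⌊1922/169⌋ − ⌊1852/169⌋ = 11 − 10 = 1
n=26: ⌊(27·70+102)/169⌋ − ⌊(26·70+102)/169⌋ = ⌊1992/169⌋ − ⌊1922/169⌋ = 11 − 11 = 0
n=27: ⌊(28·70+102)/169⌋ − ⌊(27·70+102)/169⌋ = ⌊2062/169⌋ − ⌊1992/169⌋ = 12 − 11 = 1
n=28: ⌊(29·70+102)/169⌋ − ⌊(28·70+102)/169⌋ = ⌊2132/169⌋ − ⌊2062/169⌋ = 12 − 12 = 0
n=29: ⌊(30·70+102)/169⌋ − ⌊(29·70+102)/169⌋ = ⌊2202/169⌋ − ⌊2132/169⌋ = 13 − 12 = 1
n=30: ⌊(31·70+102)/169⌋ − ⌊(30·70+102)/169⌋ = ⌊2272/169⌋ − ⌊2202/169⌋ = 13 − 13 = 0
n=31: ⌊(32·70+102)/169⌋ − ⌊(31·70+102)/169⌋ = ⌊2342/169⌋ − ⌊2272/169⌋ = 13 − 13 = 0
n=32: ⌊(33·70+102)/169⌋ − ⌊(32·70+102)/169⌋ = ⌊2412/169⌋ − ⌊2342/169⌋ = 14 − 13 = 1
n=33: ⌊(34·70+102)/169⌋ − ⌊(33·70+102)/169⌋ = ⌊2482/169⌋ − ⌊2412/169⌋ = 14 − 14 = 0
n=34: ⌊(35·70+102)/169⌋ − ⌊(34·70+102)/169⌋ = ⌊2552/169⌋ − ⌊2482/169⌋ = 15 − 14 = 1
n=35: ⌊(36·70+102)/169⌋ − ⌊(35·70+102)/169⌋ = ⌊2622/169⌋ − ⌊2552/169⌋ = 15 − 15 = 0
n=36: ⌊(37·70+102)/169⌋ − ⌊(36·70+102)/169⌋ = ⌊2692/169⌋ − ⌊2622/169⌋ = 15 − 15 = 0
n=37: ⌊(38·70+102)/169⌋ − ⌊(37·70+102)/169⌋ = ⌊2762/169⌋ − ⌊2692/169⌋ = 16 − 15 = 1
n=38: ⌊(39·70+102)/169⌋ − ⌊(38·70+102)/169⌋ = ⌊2832/169⌋ − ⌊2762/169⌋ = 16 − 16 = 0
n=39: ⌊(40·70+102)/169⌋ − ⌊(39·70+102)/169⌋ = ⌊2902/169⌋ − ⌊2832/169⌋ = 17 − 16 = 1
n=40: ⌊(41·70+102)/169⌋ − ⌊(40·70+102)/169⌋ = ⌊2972/169⌋ − ⌊2902/169⌋ = 17 − 17 = 0
n=41: ⌊(42·70+102)/169⌋ − ⌊(41·70+102)/169⌋ = ⌊3042/169⌋ − ⌊2972/169⌋ = 18 − 17 = 1
n=42: ⌊(43·70+102)/169⌋ − ⌊(42·70+102)/169⌋ = ⌊3112/169⌋ − ⌊3042/169⌋ = 18 − 18 = 0
n=43: ⌊(44·70+102)/169⌋ − ⌊(43·70+102)/169⌋ = ⌊3182/169⌋ − ⌊3112/169⌋ = 18 − 18 = 0
n=44: ⌊(45·70+102)/169⌋ − ⌊(44·70+102)/169⌋ = ⌊3252/169⌋ − ⌊3182/169⌋ = 19 − 18 = 1
n=45: ⌊(46·70+102)/169⌋ − ⌊(45·70+102)/169⌋ = ⌊3322/169⌋ − ⌊3252/169⌋ = 19 − 19 = 0
n=46: ⌊(47·70+102)/169⌋ − ⌊(46·70+102)/169⌋ = ⌊3392/169⌋ − ⌊3322/169⌋ = 20 − 19 = 1
n=47: ⌊(48·70+102)/169⌋ − ⌊(47·70+102)/169⌋ = ⌊3462/169⌋ − ⌊3392/169⌋ = 20 − 20 = 0
n=48: ⌊(49·70+102)/169⌋ − ⌊(48·70+102)/169⌋ = ⌊3532/169⌋ − ⌊3462/169⌋ = 20 − 20 = 0
n=49: ⌊(50·70+102)/169⌋ − ⌊(49·70+102)/169⌋ = ⌊3602/169⌋ − ⌊3532/169⌋ = 21 − 20 = 1
n=50: ⌊(51·70+102)/169⌋ − ⌊(50·70+102)/169⌋ = ⌊3672/169⌋ − ⌊3602/169⌋ = 21 − 21 = 0
n=51: ⌊(52·70+102)/169⌋ − ⌊(51·70+102)/169⌋ = ⌊3742/169⌋ − ⌊3672/169⌋ = 22 − 21 = 1
n=52: ⌊(53·70+102)/169⌋ − ⌊(52·70+102)/169⌋ = ⌊3812/169⌋ − ⌊3742/169⌋ = 22 − 22 = 0
n=53: ⌊(54·70+102)/169⌋ − ⌊(53·70+102)/169⌋ = ⌊3882/169⌋ − ⌊3812/169⌋ = 22 − 22 = 0
n=54: ⌊(55·70+102)/169⌋ − ⌊(54·70+102)/169⌋ = ⌊3952/169⌋ − ⌊3882/169⌋ = 23 − 22 = 1
n=55: ⌊(56·70+102)/169⌋ − ⌊(55·70+102)/169⌋ = ⌊4022/169⌋ − ⌊3952/169⌋ = 23 − 23 = 0
n=56: ⌊(57·70+102)/169⌋ − ⌊(56·70+102)/169⌋ = ⌊4092/169⌋ − ⌊4022/169⌋ = 24 − 23 = 1
n=57: ⌊(58·70+102)/169⌋ − ⌊(57·70+102)/169⌋ = ⌊4162/169⌋ − ⌊4092/169⌋ = 24 − 24 = 0
n=58: ⌊(59·70+102)/169⌋ − ⌊(58·70+102)/169⌋ = ⌊4232/169⌋ − ⌊4162/169⌋ = 25 − 24 = 1
n=59: ⌊(60·70+102)/169⌋ − ⌊(59·70+102)/169⌋ = ⌊4302/169⌋ − ⌊4232/169⌋ = 25 − 25 = 0
n=60: ⌊(61·70+102)/169⌋ − ⌊(60·70+102)/169⌋ = ⌊4372/169⌋ − ⌊4302/169⌋ = 25 − 25 = 0
n=61: ⌊(62·70+102)/169⌋ − ⌊(61·70+102)/169⌋ = ⌊4442/169⌋ − ⌊4372/169⌋ = 26 − 25 = 1
n=62: ⌊(63·70+102)/169⌋ − ⌊(62·70+102)/169⌋ = ⌊4512/169⌋ − ⌊4442/169⌋ = 26 − 26 = 0
n=63: ⌊(64·70+102)/169⌋ − ⌊(63·70+102)/169⌋ = ⌊4582/169⌋ − ⌊4512/169⌋ = 27 − 26 = 1
n=64: ⌊(65·70+102)/169⌋ − ⌊(64·70+102)/169⌋ = ⌊4652/169⌋ − ⌊4582/169⌋ = 27 − 27 = 0
n=65: ⌊(66·70+102)/169⌋ − ⌊(65·70+102)/169⌋ = ⌊4722/169⌋ − ⌊4652/169⌋ = 27 − 27 = 0
n=66: ⌊(67·70+102)/169⌋ − ⌊(66·70+102)/169⌋ = ⌊4792/169⌋ − ⌊4722/169⌋ = 28 − 27 = 1
n=67: ⌊(68·70+102)/169⌋ − ⌊(67·70+102)/169⌋ = ⌊4862/169⌋ − ⌊4792/169⌋ = 28 − 28 = 0
n=68: ⌊(69·70+102)/169⌋ − ⌊(68·70+102)/169⌋ = ⌊4932/169⌋ − ⌊4862/169⌋ = 29 − 28 = 1
n=69: ⌊(70·70+102)/169⌋ − ⌊(69·70+102)/169⌋ = ⌊5002/169⌋ − ⌊4932/169⌋ = 29 − 29 = 0
n=70: ⌊(71·70+102)/169⌋ − ⌊(70·70+102)/169⌋ = ⌊5072/169⌋ − ⌊5002/169⌋ = 30 − 29 = 1
n=71: ⌊(72·70+102)/169⌋ − ⌊(71·70+102)/169⌋ = ⌊5142/169⌋ − ⌊5072/169⌋ = 30 − 30 = 0
n=72: ⌊(73·70+102)/169⌋ − ⌊(72·70+102)/169⌋ = ⌊5212/169⌋ − ⌊5142/169⌋ = 30 − 30 = 0
n=73: ⌊(74·70+102)/169⌋ − ⌊(73·70+102)/169⌋ = ⌊5282/169⌋ − ⌊5212/169⌋ = 31 − 30 = 1
n=74: ⌊(75·70+102)/169⌋ − ⌊(74·70+102)/169⌋ = ⌊5352/169⌋ − ⌊5282/169⌋ = 31 − 31 = 0
n=75: ⌊(76·70+102)/169⌋ − ⌊(75·70+102)/169⌋ = ⌊5422/169⌋ − ⌊5352/169⌋ = 32 − 31 = 1
n=76: ⌊(77·70+102)/169⌋ − ⌊(76·70+102)/169⌋ = ⌊5492/169⌋ − ⌊5422/169⌋ = 32 − 32 = 0
n=77: ⌊(78·70+102)/169⌋ − ⌊(77·70+102)/169⌋ = ⌊5562/169⌋ − ⌊5492/169⌋ = 32 − 32 = 0
n=78: ⌊(79·70+102)/169⌋ − ⌊(78·70+102)/169⌋ = ⌊5632/169⌋ − ⌊5562/169⌋ = 33 − 32 = 1
n=79: ⌊(80·70+102)/169⌋ − ⌊(79·70+102)/169⌋ = ⌊5702/169⌋ − ⌊5632/169⌋ = 33 − 33 = 0
n=80: ⌊(81·70+102)/169⌋ − ⌊(80·70+102)/169⌋ = ⌊5772/169⌋ − ⌊5702/169⌋ = 34 − 33 = 1
n=81: ⌊(82·70+102)/169⌋ − ⌊(81·70+102)/169⌋ = ⌊5842/169⌋ − ⌊5772/169⌋ = 34 − 34 = 0
n=82: ⌊(83·70+102)/169⌋ − ⌊(82·70+102)/169⌋ = ⌊5912/169⌋ − ⌊5842/169⌋ = 34 − 34 = 0
n=83: ⌊(84·70+102)/169⌋ − ⌊(83·70+102)/169⌋ = ⌊5982/169⌋ − ⌊5912/169⌋ = 35 − 34 = 1
n=84: ⌊(85·70+102)/169⌋ − ⌊(84·70+102)/169⌋ = ⌊6052/169⌋ − ⌊5982/169⌋ = 35 − 35 = 0
n=85: ⌊(86·70+102)/169⌋ − ⌊(85·70+102)/169⌋ = ⌊6122/169⌋ − ⌊6052/169⌋ = 36 − 35 = 1
n=86: ⌊(87·70+102)/169⌋ − ⌊(86·70+102)/169⌋ = ⌊6192/169⌋ − ⌊6122/169⌋ = 36 − 36 = 0
n=87: ⌊(88·70+102)/169⌋ − ⌊(87·70+102)/169⌋ = ⌊6262/169⌋ − ⌊6192/169⌋ = 37 − 36 = 1
n=88: ⌊(89·70+102)/169⌋ − ⌊(88·70+102)/169⌋ = ⌊6332/169⌋ − ⌊6262/169⌋ = 37 − 37 = 0
n=89: ⌊(90·70+102)/169⌋ − ⌊(89·70+102)/169⌋ = ⌊6402/169⌋ − ⌊6332/169⌋ = 37 − 37 = 0
n=90: ⌊(91·70+102)/169⌋ − ⌊(90·70+102)/169⌋ = ⌊6472/169⌋ − ⌊6402/169⌋ = 38 − 37 = 1
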